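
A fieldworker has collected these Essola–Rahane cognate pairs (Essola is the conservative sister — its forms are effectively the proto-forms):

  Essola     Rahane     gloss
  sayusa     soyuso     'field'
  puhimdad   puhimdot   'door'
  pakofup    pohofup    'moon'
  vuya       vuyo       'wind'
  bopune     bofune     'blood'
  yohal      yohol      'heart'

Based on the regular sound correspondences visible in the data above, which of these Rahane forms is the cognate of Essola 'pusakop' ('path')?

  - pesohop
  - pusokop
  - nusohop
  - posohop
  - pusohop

sayusa ~ soyuso, puhimdad ~ puhimdot — Essola a corresponds to Rahane o after a consonant, before a consonant other than r, m, n, p, b, f, v.
pakofup ~ pohofup — Essola k corresponds to Rahane h between vowels (before a back vowel).
Applying these to Essola 'pusakop':
  pusakop → pusokop   (a→o after a consonant, before a consonant other than r, m, n, p, b, f, v)
  pusokop → pusohop   (k→h between vowels (before a back vowel))
So the Rahane cognate is 'pusohop'.

pusohop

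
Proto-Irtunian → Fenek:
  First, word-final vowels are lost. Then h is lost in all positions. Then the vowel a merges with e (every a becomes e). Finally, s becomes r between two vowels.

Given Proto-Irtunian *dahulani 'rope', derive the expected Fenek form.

deulen

Fenek: start from *dahulani.
  rule 1 (apocope): dahulani → dahulan
  rule 2 (h-loss): dahulan → daulan
  rule 3 (vowel merger): daulan → deulen
  rule 4: no change — deulen
  ⇒ Fenek deulen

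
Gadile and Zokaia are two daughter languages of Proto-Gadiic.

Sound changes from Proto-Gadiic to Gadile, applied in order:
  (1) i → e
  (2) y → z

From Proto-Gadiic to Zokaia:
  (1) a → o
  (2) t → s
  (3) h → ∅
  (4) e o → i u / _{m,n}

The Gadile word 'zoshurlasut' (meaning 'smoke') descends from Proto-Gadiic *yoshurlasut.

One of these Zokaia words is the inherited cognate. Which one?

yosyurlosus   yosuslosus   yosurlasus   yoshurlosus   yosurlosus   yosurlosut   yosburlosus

yosurlosus

Zokaia: *yoshurlasut > yoshurlosut > yoshurlosus > yosurlosus  (by vowel merger, unconditioned shift, h-loss)
The other candidates each miss or misapply at least one Zokaia change.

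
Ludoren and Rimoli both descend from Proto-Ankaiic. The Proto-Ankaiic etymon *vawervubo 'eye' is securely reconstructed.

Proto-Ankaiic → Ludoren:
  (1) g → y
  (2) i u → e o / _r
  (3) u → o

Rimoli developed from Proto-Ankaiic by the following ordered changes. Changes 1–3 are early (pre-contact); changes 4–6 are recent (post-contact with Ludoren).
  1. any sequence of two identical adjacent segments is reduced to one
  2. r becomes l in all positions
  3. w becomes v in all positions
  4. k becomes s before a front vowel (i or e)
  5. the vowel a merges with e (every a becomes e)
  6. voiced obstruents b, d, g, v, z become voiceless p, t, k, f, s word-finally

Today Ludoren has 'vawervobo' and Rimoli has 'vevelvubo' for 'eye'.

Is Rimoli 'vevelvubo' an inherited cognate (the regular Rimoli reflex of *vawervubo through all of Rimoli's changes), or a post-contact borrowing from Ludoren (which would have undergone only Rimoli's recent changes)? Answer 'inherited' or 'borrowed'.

inherited

If inherited, *vawervubo would pass through all of Rimoli's changes:
Rimoli: start from *vawervubo.
  rule 1: no change — vawervubo
  rule 2 (unconditioned shift): vawervubo → vawelvubo
  rule 3 (unconditioned shift): vawelvubo → vavelvubo
  rule 4: no change — vavelvubo
  rule 5 (vowel merger): vavelvubo → vevelvubo
  rule 6: no change — vevelvubo
  ⇒ Rimoli vevelvubo
If borrowed from Ludoren 'vawervobo' after the early changes, it would undergo only the recent ones:
  rule 4 (palatalisation): no change (vawervobo)
  rule 5 (vowel merger): vawervobo → vewervobo
  rule 6 (final devoicing): no change (vewervobo)
  ⇒ as a loan: vewervobo
Rimoli 'vevelvubo' matches the inherited outcome exactly, so it is an inherited cognate, not a loan.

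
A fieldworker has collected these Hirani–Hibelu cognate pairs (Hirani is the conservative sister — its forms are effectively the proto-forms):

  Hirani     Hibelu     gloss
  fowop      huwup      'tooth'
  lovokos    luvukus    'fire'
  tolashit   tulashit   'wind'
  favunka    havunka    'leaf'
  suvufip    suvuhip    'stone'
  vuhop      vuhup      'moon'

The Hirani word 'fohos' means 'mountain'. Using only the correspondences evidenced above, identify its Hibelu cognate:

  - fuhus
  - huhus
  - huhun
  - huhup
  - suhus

huhus

fowop ~ huwup — Hirani f corresponds to Hibelu h word-initially before a back vowel.
fowop ~ huwup, lovokos ~ luvukus — Hirani o corresponds to Hibelu u after a consonant, before a consonant other than r, m, n, p, b, f, v.
Applying these to Hirani 'fohos':
  fohos → hohos   (f→h word-initially before a back vowel)
  hohos → huhos   (o→u after a consonant, before a consonant other than r, m, n, p, b, f, v)
  huhos → huhus   (o→u after a consonant, before a consonant other than r, m, n, p, b, f, v)
So the Hibelu cognate is 'huhus'.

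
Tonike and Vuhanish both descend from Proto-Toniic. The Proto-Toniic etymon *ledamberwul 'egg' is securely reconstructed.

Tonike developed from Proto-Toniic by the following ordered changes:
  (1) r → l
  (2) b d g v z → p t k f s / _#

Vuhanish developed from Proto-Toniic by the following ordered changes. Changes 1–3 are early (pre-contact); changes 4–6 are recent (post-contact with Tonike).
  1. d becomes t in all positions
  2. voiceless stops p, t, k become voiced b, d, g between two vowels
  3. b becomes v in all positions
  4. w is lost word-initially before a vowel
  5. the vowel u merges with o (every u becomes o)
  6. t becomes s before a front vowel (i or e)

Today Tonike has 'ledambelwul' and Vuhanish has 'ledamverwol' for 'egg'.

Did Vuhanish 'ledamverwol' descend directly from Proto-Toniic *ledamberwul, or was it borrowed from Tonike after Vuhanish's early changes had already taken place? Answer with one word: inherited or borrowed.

inherited

If inherited, *ledamberwul would pass through all of Vuhanish's changes:
Vuhanish: *ledamberwul
  ledamberwul → letamberwul   [unconditioned shift]
  letamberwul → ledamberwul   [intervocalic voicing]
  ledamberwul → ledamverwul   [unconditioned shift]
  ledamverwul (rule 4 does not apply)
  ledamverwul → ledamverwol   [vowel merger]
  ledamverwol (rule 6 does not apply)
  giving Vuhanish ledamverwol.
If borrowed from Tonike 'ledambelwul' after the early changes, it would undergo only the recent ones:
  rule 4 (glide loss): no change (ledambelwul)
  rule 5 (vowel merger): ledambelwul → ledambelwol
  rule 6 (palatalisation): no change (ledambelwol)
  ⇒ as a loan: ledambelwol
Vuhanish 'ledamverwol' matches the inherited outcome exactly, so it is an inherited cognate, not a loan.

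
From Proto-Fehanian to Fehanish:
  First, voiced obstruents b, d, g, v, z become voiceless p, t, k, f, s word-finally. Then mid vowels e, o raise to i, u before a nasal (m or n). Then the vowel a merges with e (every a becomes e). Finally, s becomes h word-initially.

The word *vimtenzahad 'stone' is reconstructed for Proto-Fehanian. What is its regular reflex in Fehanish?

vimtinzehet

Fehanish: *vimtenzahad
  vimtenzahad → vimtenzahat   [final devoicing]
  vimtenzahat → vimtinzahat   [pre-nasal raising]
  vimtinzahat → vimtinzehet   [vowel merger]
  vimtinzehet (rule 4 does not apply)
  giving Fehanish vimtinzehet.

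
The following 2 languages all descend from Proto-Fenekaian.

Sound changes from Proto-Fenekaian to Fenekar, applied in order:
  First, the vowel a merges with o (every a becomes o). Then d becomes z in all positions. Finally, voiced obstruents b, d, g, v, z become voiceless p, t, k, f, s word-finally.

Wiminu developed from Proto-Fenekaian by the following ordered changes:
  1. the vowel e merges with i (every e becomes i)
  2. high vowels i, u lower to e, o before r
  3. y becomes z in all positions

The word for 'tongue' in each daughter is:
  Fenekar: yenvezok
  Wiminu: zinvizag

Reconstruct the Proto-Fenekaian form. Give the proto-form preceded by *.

*yenvezag

Position 7: Fenekar has o, Wiminu has a. Wiminu preserves a here (none of its changes turn any other segment into a), so the proto-segment is *a.
Position 2: Fenekar has e, Wiminu has i. Fenekar preserves e here (none of its changes turn any other segment into e), so the proto-segment is *e.
Position 1: Fenekar has y, Wiminu has z. Fenekar preserves y here (none of its changes turn any other segment into y), so the proto-segment is *y.
Continuing position by position gives *yenvezag; check it forward:
Fenekar: start from *yenvezag.
  rule 1 (vowel merger): yenvezag → yenvezog
  rule 2: no change — yenvezog
  rule 3 (final devoicing): yenvezog → yenvezok
  ⇒ Fenekar yenvezok
Wiminu: start from *yenvezag.
  rule 1 (vowel merger): yenvezag → yinvizag
  rule 2: no change — yinvizag
  rule 3 (unconditioned shift): yinvizag → zinvizag
  ⇒ Wiminu zinvizag
Only *yenvezag yields all of Fenekar yenvezok, Wiminu zinvizag.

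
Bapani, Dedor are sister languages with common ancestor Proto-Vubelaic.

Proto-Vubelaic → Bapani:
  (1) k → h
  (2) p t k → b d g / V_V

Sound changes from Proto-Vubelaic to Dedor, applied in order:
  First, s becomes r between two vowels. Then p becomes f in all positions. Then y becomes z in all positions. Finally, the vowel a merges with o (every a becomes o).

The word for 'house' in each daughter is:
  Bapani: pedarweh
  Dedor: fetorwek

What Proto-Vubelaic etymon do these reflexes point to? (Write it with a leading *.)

Position 3: Bapani has d, Dedor has t. Dedor preserves t here (none of its changes turn any other segment into t), so the proto-segment is *t.
Position 1: Bapani has p, Dedor has f. Bapani preserves p here (none of its changes turn any other segment into p), so the proto-segment is *p.
Position 8: Bapani has h, Dedor has k. Dedor preserves k here (none of its changes turn any other segment into k), so the proto-segment is *k.
Verify the candidate proto-form against each daughter:
Bapani: *petarwek
  petarwek → petarweh   [unconditioned shift]
  petarweh → pedarweh   [intervocalic voicing]
  giving Bapani pedarweh.
Dedor: start from *petarwek.
  rule 1: no change — petarwek
  rule 2 (unconditioned shift): petarwek → fetarwek
  rule 3: no change — fetarwek
  rule 4 (vowel merger): fetarwek → fetorwek
  ⇒ Dedor fetorwek
*petarwek is the unique common source.

*petarwek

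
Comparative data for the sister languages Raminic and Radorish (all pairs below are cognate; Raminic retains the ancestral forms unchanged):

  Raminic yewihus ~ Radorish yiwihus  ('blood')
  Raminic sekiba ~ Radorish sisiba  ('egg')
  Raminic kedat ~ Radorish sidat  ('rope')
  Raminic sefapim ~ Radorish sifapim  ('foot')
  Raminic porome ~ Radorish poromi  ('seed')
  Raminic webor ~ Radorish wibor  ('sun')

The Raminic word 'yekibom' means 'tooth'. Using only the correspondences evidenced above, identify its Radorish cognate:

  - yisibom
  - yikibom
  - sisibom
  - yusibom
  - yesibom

yewihus ~ yiwihus, sekiba ~ sisiba — Raminic e corresponds to Radorish i after a consonant, before a consonant other than r, m, n, p, b, f, v.
sekiba ~ sisiba — Raminic k corresponds to Radorish s between vowels (before a front vowel).
Applying these to Raminic 'yekibom':
  yekibom → yikibom   (e→i after a consonant, before a consonant other than r, m, n, p, b, f, v)
  yikibom → yisibom   (k→s between vowels (before a front vowel))
So the Radorish cognate is 'yisibom'.

yisibom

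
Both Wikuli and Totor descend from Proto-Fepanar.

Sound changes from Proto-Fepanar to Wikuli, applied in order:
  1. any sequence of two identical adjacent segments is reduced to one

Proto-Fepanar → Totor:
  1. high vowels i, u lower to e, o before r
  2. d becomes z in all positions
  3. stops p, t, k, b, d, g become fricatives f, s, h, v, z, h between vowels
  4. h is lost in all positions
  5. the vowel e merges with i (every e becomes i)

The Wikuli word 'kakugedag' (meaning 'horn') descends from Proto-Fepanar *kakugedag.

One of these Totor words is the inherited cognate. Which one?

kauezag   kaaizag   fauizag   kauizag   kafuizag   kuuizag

Totor: start from *kakugedag.
  rule 1: no change — kakugedag
  rule 2 (unconditioned shift): kakugedag → kakugezag
  rule 3 (intervocalic lenition): kakugezag → kahuhezag
  rule 4 (h-loss): kahuhezag → kauezag
  rule 5 (vowel merger): kauezag → kauizag
  ⇒ Totor kauizag
The other candidates each miss or misapply at least one Totor change.

kauizag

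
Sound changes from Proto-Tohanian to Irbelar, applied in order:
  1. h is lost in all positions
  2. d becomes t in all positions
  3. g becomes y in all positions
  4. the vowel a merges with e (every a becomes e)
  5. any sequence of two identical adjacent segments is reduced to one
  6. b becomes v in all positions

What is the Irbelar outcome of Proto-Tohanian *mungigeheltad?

Irbelar: *mungigeheltad > mungigeeltad > mungigeeltat > munyiyeeltat > munyiyeeltet > munyiyeltet  (by h-loss, unconditioned shift, unconditioned shift, vowel merger, degemination)

munyiyeltet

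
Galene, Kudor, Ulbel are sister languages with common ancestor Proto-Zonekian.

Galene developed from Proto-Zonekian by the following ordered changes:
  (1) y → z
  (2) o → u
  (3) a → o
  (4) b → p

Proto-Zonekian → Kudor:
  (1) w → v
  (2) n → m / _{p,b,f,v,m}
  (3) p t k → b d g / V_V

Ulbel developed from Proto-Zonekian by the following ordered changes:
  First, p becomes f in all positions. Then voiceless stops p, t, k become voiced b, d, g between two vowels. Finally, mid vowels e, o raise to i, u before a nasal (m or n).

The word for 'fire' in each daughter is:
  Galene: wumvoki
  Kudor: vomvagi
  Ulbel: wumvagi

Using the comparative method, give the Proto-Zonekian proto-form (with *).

*womvaki

Position 1: Galene has w, Kudor has v, Ulbel has w. Galene preserves w here (none of its changes turn any other segment into w), so the proto-segment is *w.
Position 5: Galene has o, Kudor has a, Ulbel has a. Kudor preserves a here (none of its changes turn any other segment into a), so the proto-segment is *a.
Continuing position by position gives *womvaki; check it forward:
Galene: *womvaki
  womvaki (rule 1 does not apply)
  womvaki → wumvaki   [vowel merger]
  wumvaki → wumvoki   [vowel merger]
  wumvoki (rule 4 does not apply)
  giving Galene wumvoki.
Kudor: *womvaki > vomvaki > vomvagi  (by unconditioned shift, intervocalic voicing)
Ulbel: *womvaki
  womvaki (rule 1 does not apply)
  womvaki → womvagi   [intervocalic voicing]
  womvagi → wumvagi   [pre-nasal raising]
  giving Ulbel wumvagi.
Only *womvaki yields all of Galene wumvoki, Kudor vomvagi, Ulbel wumvagi.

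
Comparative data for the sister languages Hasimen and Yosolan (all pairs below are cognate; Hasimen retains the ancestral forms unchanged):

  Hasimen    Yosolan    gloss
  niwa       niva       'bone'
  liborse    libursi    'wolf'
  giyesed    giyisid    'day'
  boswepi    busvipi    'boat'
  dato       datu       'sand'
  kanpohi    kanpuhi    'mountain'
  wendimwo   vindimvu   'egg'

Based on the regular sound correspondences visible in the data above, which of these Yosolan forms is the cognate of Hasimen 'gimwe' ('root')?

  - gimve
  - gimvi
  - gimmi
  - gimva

gimvi

boswepi ~ busvipi — Hasimen w corresponds to Yosolan v after a consonant, before a front vowel.
liborse ~ libursi — Hasimen e corresponds to Yosolan i word-finally.
Applying these to Hasimen 'gimwe':
  gimwe → gimve   (w→v after a consonant, before a front vowel)
  gimve → gimvi   (e→i word-finally)
So the Yosolan cognate is 'gimvi'.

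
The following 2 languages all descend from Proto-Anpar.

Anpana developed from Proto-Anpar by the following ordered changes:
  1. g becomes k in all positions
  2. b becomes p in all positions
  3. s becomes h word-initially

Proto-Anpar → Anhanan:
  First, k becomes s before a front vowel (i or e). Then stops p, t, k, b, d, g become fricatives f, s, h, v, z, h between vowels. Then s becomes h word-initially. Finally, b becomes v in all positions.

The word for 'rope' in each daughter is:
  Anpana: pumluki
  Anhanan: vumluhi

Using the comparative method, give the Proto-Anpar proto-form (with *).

*bumlugi

Position 6: Anpana has k, Anhanan has h. Taking the neighbouring segments as reconstructed: Anpana k could go back to *k or *g; Anhanan h could go back to *g or *h — the one source consistent with every daughter is *g.
Position 1: Anpana has p, Anhanan has v. Taking the neighbouring segments as reconstructed: Anpana p could go back to *p or *b; Anhanan v could go back to *b or *v — the one source consistent with every daughter is *b.
This points to *bumlugi. Verify forward in each daughter:
Anpana: *bumlugi > bumluki > pumluki  (by unconditioned shift, unconditioned shift)
Anhanan: start from *bumlugi.
  rule 1: no change — bumlugi
  rule 2 (intervocalic lenition): bumlugi → bumluhi
  rule 3: no change — bumluhi
  rule 4 (unconditioned shift): bumluhi → vumluhi
  ⇒ Anhanan vumluhi
Only *bumlugi yields all of Anpana pumluki, Anhanan vumluhi.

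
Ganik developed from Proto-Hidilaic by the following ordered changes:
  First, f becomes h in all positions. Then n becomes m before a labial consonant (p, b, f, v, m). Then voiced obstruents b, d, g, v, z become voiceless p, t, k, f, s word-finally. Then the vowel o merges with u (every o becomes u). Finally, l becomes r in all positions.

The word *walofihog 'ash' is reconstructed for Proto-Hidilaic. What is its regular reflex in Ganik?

waruhihuk

Ganik: *walofihog
  walofihog → walohihog   [unconditioned shift]
  walohihog (rule 2 does not apply)
  walohihog → walohihok   [final devoicing]
  walohihok → waluhihuk   [vowel merger]
  waluhihuk → waruhihuk   [unconditioned shift]
  giving Ganik waruhihuk.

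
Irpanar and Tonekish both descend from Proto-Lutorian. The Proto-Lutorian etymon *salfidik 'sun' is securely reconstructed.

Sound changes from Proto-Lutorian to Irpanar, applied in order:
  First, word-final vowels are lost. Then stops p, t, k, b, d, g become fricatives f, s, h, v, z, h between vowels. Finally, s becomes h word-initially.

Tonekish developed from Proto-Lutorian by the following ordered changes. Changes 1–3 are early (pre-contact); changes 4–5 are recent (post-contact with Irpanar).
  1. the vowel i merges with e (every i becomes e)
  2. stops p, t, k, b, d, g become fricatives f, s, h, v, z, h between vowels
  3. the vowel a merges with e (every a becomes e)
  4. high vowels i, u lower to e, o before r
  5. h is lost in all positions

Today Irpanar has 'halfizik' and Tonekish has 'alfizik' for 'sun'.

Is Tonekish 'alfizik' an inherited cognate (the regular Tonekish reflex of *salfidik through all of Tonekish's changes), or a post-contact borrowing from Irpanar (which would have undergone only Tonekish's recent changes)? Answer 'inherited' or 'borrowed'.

If inherited, *salfidik would pass through all of Tonekish's changes:
Tonekish: start from *salfidik.
  rule 1 (vowel merger): salfidik → salfedek
  rule 2 (intervocalic lenition): salfedek → salfezek
  rule 3 (vowel merger): salfezek → selfezek
  rule 4: no change — selfezek
  rule 5: no change — selfezek
  ⇒ Tonekish selfezek
If borrowed from Irpanar 'halfizik' after the early changes, it would undergo only the recent ones:
  rule 4 (pre-rhotic lowering): no change (halfizik)
  rule 5 (h-loss): halfizik → alfizik
  ⇒ as a loan: alfizik
Tonekish 'alfizik' matches the loan outcome 'alfizik', not the inherited 'selfezek' — it skipped the early Tonekish changes, so it was borrowed from Irpanar.

borrowed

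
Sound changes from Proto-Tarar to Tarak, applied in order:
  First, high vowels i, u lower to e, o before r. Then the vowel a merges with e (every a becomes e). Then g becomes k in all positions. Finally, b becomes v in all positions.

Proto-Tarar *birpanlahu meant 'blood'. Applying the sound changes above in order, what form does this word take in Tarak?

verpenlehu

Tarak: *birpanlahu
  birpanlahu → berpanlahu   [pre-rhotic lowering]
  berpanlahu → berpenlehu   [vowel merger]
  berpenlehu (rule 3 does not apply)
  berpenlehu → verpenlehu   [unconditioned shift]
  giving Tarak verpenlehu.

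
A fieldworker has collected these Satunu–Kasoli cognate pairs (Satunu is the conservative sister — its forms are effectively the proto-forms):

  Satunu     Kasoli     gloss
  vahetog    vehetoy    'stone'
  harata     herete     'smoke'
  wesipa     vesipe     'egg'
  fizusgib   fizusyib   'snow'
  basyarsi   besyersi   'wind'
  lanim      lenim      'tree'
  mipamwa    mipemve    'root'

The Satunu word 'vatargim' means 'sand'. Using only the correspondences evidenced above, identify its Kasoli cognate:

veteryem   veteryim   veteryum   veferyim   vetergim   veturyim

veteryim

vahetog ~ vehetoy, harata ~ herete — Satunu a corresponds to Kasoli e after a consonant, before a consonant other than r, m, n, p, b, f, v.
harata ~ herete, basyarsi ~ besyersi — Satunu a corresponds to Kasoli e after a consonant, before r.
fizusgib ~ fizusyib — Satunu g corresponds to Kasoli y after a consonant, before a front vowel.
Applying these to Satunu 'vatargim':
  vatargim → vetargim   (a→e after a consonant, before a consonant other than r, m, n, p, b, f, v)
  vetargim → vetergim   (a→e after a consonant, before r)
  vetergim → veteryim   (g→y after a consonant, before a front vowel)
So the Kasoli cognate is 'veteryim'.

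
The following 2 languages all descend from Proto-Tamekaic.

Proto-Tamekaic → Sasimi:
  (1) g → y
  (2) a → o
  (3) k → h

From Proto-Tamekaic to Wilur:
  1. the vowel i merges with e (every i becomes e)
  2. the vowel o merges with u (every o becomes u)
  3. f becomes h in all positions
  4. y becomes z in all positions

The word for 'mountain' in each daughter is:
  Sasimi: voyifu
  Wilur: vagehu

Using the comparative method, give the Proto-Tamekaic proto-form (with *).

Position 5: Sasimi has f, Wilur has h. Sasimi preserves f here (none of its changes turn any other segment into f), so the proto-segment is *f.
Position 3: Sasimi has y, Wilur has g. Wilur preserves g here (none of its changes turn any other segment into g), so the proto-segment is *g.
This points to *vagifu. Verify forward in each daughter:
Sasimi: *vagifu
  vagifu → vayifu   [unconditioned shift]
  vayifu → voyifu   [vowel merger]
  voyifu (rule 3 does not apply)
  giving Sasimi voyifu.
Wilur: *vagifu
  vagifu → vagefu   [vowel merger]
  vagefu (rule 2 does not apply)
  vagefu → vagehu   [unconditioned shift]
  vagehu (rule 4 does not apply)
  giving Wilur vagehu.
Only *vagifu yields all of Sasimi voyifu, Wilur vagehu.

*vagifu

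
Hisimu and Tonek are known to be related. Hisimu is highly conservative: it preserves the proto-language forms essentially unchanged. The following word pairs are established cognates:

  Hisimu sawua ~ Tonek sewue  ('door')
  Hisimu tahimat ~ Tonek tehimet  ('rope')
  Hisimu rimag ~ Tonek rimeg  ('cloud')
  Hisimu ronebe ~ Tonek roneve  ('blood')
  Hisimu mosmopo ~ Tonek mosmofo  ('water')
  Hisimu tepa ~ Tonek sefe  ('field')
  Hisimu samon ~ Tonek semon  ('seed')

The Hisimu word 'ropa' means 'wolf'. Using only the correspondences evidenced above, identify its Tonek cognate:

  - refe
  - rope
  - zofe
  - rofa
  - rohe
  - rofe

tepa ~ sefe — Hisimu p corresponds to Tonek f between vowels (before a back vowel).
tepa ~ sefe — Hisimu a corresponds to Tonek e word-finally.
Applying these to Hisimu 'ropa':
  ropa → rofa   (p→f between vowels (before a back vowel))
  rofa → rofe   (a→e word-finally)
So the Tonek cognate is 'rofe'.

rofe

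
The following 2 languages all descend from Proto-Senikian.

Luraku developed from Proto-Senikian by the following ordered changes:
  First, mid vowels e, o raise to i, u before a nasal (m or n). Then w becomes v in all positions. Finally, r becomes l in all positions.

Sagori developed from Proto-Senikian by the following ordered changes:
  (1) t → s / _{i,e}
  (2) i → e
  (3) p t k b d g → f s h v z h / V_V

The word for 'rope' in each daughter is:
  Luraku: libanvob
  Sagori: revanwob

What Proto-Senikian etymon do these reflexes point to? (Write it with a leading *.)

Position 1: Luraku has l, Sagori has r. Sagori preserves r here (none of its changes turn any other segment into r), so the proto-segment is *r.
Position 3: Luraku has b, Sagori has v. Luraku preserves b here (none of its changes turn any other segment into b), so the proto-segment is *b.
This points to *ribanwob. Verify forward in each daughter:
Luraku: *ribanwob > ribanvob > libanvob  (by unconditioned shift, unconditioned shift)
Sagori: *ribanwob
  ribanwob (rule 1 does not apply)
  ribanwob → rebanwob   [vowel merger]
  rebanwob → revanwob   [intervocalic lenition]
  giving Sagori revanwob.
*ribanwob is the unique common source.

*ribanwob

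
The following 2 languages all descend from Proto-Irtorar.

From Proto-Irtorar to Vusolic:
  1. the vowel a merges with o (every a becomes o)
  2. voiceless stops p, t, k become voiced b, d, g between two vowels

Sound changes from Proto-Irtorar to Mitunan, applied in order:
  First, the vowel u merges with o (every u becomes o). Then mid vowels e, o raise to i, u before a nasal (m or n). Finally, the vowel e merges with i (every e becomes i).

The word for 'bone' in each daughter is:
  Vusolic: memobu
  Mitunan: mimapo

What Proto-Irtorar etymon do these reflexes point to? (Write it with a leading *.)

Position 2: Vusolic has e, Mitunan has i. Vusolic preserves e here (none of its changes turn any other segment into e), so the proto-segment is *e.
Position 4: Vusolic has o, Mitunan has a. Mitunan preserves a here (none of its changes turn any other segment into a), so the proto-segment is *a.
Verify the candidate proto-form against each daughter:
Vusolic: *memapu > memopu > memobu  (by vowel merger, intervocalic voicing)
Mitunan: *memapu
  memapu → memapo   [vowel merger]
  memapo → mimapo   [pre-nasal raising]
  mimapo (rule 3 does not apply)
  giving Mitunan mimapo.
*memapu is the unique common source.

*memapu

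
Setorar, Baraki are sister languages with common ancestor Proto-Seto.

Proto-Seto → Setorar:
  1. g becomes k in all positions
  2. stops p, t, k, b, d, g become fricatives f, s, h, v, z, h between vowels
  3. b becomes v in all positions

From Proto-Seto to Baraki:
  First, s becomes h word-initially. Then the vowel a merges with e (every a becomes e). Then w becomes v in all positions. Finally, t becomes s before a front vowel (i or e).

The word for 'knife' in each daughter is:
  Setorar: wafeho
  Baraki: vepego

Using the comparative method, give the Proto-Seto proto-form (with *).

Position 1: Setorar has w, Baraki has v. Setorar preserves w here (none of its changes turn any other segment into w), so the proto-segment is *w.
Position 5: Setorar has h, Baraki has g. Baraki preserves g here (none of its changes turn any other segment into g), so the proto-segment is *g.
Continuing position by position gives *wapego; check it forward:
Setorar: *wapego > wapeko > wafeho  (by unconditioned shift, intervocalic lenition)
Baraki: start from *wapego.
  rule 1: no change — wapego
  rule 2 (vowel merger): wapego → wepego
  rule 3 (unconditioned shift): wepego → vepego
  rule 4: no change — vepego
  ⇒ Baraki vepego
*wapego is the unique common source.

*wapego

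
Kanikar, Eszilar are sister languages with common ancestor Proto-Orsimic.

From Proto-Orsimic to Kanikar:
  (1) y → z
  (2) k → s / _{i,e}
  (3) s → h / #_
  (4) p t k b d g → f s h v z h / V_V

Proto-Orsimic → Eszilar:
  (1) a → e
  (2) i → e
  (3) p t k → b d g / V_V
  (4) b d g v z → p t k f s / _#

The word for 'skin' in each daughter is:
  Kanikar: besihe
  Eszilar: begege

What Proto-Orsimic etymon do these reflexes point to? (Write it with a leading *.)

*bekige

Position 5: Kanikar has h, Eszilar has g. Taking the neighbouring segments as reconstructed: Kanikar h could go back to *g or *h; Eszilar g could go back to *k or *g — the one source consistent with every daughter is *g.
Position 4: Kanikar has i, Eszilar has e. Kanikar preserves i here (none of its changes turn any other segment into i), so the proto-segment is *i.
Position 3: Kanikar has s, Eszilar has g. Taking the neighbouring segments as reconstructed: Kanikar s could go back to *t or *k or *s; Eszilar g could go back to *k or *g — the one source consistent with every daughter is *k.
The remaining positions agree across the daughters. Check the candidate against every language:
Kanikar: *bekige > besige > besihe  (by palatalisation, intervocalic lenition)
Eszilar: start from *bekige.
  rule 1: no change — bekige
  rule 2 (vowel merger): bekige → bekege
  rule 3 (intervocalic voicing): bekege → begege
  rule 4: no change — begege
  ⇒ Eszilar begege
Only *bekige yields all of Kanikar besihe, Eszilar begege.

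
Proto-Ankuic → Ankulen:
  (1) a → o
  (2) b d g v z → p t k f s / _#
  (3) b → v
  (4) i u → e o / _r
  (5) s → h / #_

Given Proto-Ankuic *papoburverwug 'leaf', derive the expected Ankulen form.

popovorverwuk

Ankulen: *papoburverwug > popoburverwug > popoburverwuk > popovurverwuk > popovorverwuk  (by vowel merger, final devoicing, unconditioned shift, pre-rhotic lowering)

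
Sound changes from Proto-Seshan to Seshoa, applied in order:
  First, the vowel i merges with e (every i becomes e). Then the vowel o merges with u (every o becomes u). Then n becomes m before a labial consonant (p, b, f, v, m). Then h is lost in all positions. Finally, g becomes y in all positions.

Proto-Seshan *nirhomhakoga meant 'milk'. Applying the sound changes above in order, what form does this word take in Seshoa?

nerumakuya

Seshoa: *nirhomhakoga
  nirhomhakoga → nerhomhakoga   [vowel merger]
  nerhomhakoga → nerhumhakuga   [vowel merger]
  nerhumhakuga (rule 3 does not apply)
  nerhumhakuga → nerumakuga   [h-loss]
  nerumakuga → nerumakuya   [unconditioned shift]
  giving Seshoa nerumakuya.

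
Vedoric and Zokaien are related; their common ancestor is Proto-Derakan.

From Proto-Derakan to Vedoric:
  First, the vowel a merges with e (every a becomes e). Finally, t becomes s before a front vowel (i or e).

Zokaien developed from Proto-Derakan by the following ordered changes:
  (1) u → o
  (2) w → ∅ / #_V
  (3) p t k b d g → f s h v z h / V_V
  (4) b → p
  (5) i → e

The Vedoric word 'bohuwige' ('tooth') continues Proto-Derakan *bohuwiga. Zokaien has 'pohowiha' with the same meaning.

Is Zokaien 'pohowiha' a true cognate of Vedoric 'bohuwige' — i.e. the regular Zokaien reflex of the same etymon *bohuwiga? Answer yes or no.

Derive the expected Zokaien reflex of *bohuwiga:
Zokaien: start from *bohuwiga.
  rule 1 (vowel merger): bohuwiga → bohowiga
  rule 2: no change — bohowiga
  rule 3 (intervocalic lenition): bohowiga → bohowiha
  rule 4 (unconditioned shift): bohowiha → pohowiha
  rule 5 (vowel merger): pohowiha → pohoweha
  ⇒ Zokaien pohoweha
The regular Zokaien reflex would be 'pohoweha', but the attested form is 'pohowiha'. The correspondence is irregular, so they are not cognates (the Zokaien form has a different source).

no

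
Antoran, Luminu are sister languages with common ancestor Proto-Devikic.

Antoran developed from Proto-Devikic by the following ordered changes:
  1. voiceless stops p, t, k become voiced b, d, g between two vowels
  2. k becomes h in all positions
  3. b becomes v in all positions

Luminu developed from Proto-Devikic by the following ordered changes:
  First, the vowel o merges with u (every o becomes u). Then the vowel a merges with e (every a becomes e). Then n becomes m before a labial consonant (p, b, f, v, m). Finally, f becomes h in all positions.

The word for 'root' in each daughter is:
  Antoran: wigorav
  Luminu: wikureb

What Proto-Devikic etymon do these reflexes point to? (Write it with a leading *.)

Position 4: Antoran has o, Luminu has u. Antoran preserves o here (none of its changes turn any other segment into o), so the proto-segment is *o.
Position 7: Antoran has v, Luminu has b. Luminu preserves b here (none of its changes turn any other segment into b), so the proto-segment is *b.
Position 3: Antoran has g, Luminu has k. Luminu preserves k here (none of its changes turn any other segment into k), so the proto-segment is *k.
Continuing position by position gives *wikorab; check it forward:
Antoran: start from *wikorab.
  rule 1 (intervocalic voicing): wikorab → wigorab
  rule 2: no change — wigorab
  rule 3 (unconditioned shift): wigorab → wigorav
  ⇒ Antoran wigorav
Luminu: start from *wikorab.
  rule 1 (vowel merger): wikorab → wikurab
  rule 2 (vowel merger): wikurab → wikureb
  rule 3: no change — wikureb
  rule 4: no change — wikureb
  ⇒ Luminu wikureb
Only *wikorab yields all of Antoran wigorav, Luminu wikureb.

*wikorab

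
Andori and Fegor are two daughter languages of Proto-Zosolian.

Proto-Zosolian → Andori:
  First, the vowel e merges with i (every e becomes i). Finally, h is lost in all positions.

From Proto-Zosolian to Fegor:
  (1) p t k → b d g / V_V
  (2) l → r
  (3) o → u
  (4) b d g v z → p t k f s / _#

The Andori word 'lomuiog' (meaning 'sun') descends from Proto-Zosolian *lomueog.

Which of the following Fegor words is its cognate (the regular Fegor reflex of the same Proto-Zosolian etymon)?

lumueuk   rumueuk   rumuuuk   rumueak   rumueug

Fegor: start from *lomueog.
  rule 1: no change — lomueog
  rule 2 (unconditioned shift): lomueog → romueog
  rule 3 (vowel merger): romueog → rumueug
  rule 4 (final devoicing): rumueug → rumueuk
  ⇒ Fegor rumueuk
Among the options, 'rumueuk' alone shows every Fegor change applied in order.

rumueuk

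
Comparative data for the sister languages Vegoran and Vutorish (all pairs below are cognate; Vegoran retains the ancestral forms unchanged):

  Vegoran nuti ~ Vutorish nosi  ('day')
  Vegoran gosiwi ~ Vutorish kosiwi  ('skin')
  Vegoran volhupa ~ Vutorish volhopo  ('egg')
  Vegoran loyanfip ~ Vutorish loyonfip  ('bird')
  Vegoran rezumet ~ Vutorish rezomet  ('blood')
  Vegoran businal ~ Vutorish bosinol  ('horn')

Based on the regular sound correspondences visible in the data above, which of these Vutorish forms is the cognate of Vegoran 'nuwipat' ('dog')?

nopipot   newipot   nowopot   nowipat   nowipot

nowipot

nuti ~ nosi, businal ~ bosinol — Vegoran u corresponds to Vutorish o after a consonant, before a consonant other than r, m, n, p, b, f, v.
businal ~ bosinol — Vegoran a corresponds to Vutorish o after a consonant, before a consonant other than r, m, n, p, b, f, v.
Applying these to Vegoran 'nuwipat':
  nuwipat → nowipat   (u→o after a consonant, before a consonant other than r, m, n, p, b, f, v)
  nowipat → nowipot   (a→o after a consonant, before a consonant other than r, m, n, p, b, f, v)
So the Vutorish cognate is 'nowipot'.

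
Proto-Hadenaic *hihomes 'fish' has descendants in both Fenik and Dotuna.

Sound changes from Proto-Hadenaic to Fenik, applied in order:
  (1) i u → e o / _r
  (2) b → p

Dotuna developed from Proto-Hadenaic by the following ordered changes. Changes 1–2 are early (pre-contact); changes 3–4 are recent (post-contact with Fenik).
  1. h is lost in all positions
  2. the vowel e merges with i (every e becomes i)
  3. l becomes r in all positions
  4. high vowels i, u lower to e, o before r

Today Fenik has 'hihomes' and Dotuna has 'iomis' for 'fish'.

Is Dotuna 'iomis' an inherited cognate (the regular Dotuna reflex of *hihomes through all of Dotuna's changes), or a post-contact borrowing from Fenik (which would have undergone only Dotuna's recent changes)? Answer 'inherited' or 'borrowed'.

inherited

If inherited, *hihomes would pass through all of Dotuna's changes:
Dotuna: *hihomes > iomes > iomis  (by h-loss, vowel merger)
If borrowed from Fenik 'hihomes' after the early changes, it would undergo only the recent ones:
  rule 3 (unconditioned shift): no change (hihomes)
  rule 4 (pre-rhotic lowering): no change (hihomes)
  ⇒ as a loan: hihomes
Dotuna 'iomis' matches the inherited outcome exactly, so it is an inherited cognate, not a loan.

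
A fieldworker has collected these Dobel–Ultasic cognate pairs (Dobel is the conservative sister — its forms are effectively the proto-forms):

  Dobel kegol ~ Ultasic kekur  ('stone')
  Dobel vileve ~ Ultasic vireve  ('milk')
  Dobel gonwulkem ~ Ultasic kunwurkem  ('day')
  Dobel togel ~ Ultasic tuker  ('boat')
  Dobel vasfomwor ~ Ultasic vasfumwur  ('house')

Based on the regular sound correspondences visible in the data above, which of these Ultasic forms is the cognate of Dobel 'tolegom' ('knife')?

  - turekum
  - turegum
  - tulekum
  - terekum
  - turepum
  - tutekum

turekum

kegol ~ kekur, togel ~ tuker — Dobel o corresponds to Ultasic u after a consonant, before a consonant other than r, m, n, p, b, f, v.
vileve ~ vireve — Dobel l corresponds to Ultasic r between vowels (before a front vowel).
kegol ~ kekur — Dobel g corresponds to Ultasic k between vowels (before a back vowel).
vasfomwor ~ vasfumwur — Dobel o corresponds to Ultasic u after a consonant, before a nasal.
Applying these to Dobel 'tolegom':
  tolegom → tulegom   (o→u after a consonant, before a consonant other than r, m, n, p, b, f, v)
  tulegom → turegom   (l→r between vowels (before a front vowel))
  turegom → turekom   (g→k between vowels (before a back vowel))
  turekom → turekum   (o→u after a consonant, before a nasal)
So the Ultasic cognate is 'turekum'.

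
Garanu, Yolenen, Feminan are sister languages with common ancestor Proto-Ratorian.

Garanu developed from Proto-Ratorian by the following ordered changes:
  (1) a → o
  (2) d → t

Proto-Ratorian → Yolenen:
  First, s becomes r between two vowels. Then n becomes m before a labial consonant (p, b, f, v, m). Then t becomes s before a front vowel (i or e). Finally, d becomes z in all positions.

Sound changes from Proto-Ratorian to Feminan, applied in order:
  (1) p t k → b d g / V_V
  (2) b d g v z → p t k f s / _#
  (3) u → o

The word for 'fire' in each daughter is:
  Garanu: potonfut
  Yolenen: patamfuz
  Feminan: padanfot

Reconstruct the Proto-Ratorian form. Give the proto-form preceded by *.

*patanfud

Position 7: Garanu has u, Yolenen has u, Feminan has o. Garanu preserves u here (none of its changes turn any other segment into u), so the proto-segment is *u.
Position 3: Garanu has t, Yolenen has t, Feminan has d. Yolenen preserves t here (none of its changes turn any other segment into t), so the proto-segment is *t.
Continuing position by position gives *patanfud; check it forward:
Garanu: *patanfud > potonfud > potonfut  (by vowel merger, unconditioned shift)
Yolenen: *patanfud > patamfud > patamfuz  (by nasal place assimilation, unconditioned shift)
Feminan: start from *patanfud.
  rule 1 (intervocalic voicing): patanfud → padanfud
  rule 2 (final devoicing): padanfud → padanfut
  rule 3 (vowel merger): padanfut → padanfot
  ⇒ Feminan padanfot
Only *patanfud yields all of Garanu potonfut, Yolenen patamfuz, Feminan padanfot.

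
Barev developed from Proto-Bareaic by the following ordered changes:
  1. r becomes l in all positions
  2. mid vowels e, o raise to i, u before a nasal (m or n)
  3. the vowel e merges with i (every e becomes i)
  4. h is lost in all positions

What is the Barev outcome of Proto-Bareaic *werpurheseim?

wilpulisiim

Barev: start from *werpurheseim.
  rule 1 (unconditioned shift): werpurheseim → welpulheseim
  rule 2: no change — welpulheseim
  rule 3 (vowel merger): welpulheseim → wilpulhisiim
  rule 4 (h-loss): wilpulhisiim → wilpulisiim
  ⇒ Barev wilpulisiim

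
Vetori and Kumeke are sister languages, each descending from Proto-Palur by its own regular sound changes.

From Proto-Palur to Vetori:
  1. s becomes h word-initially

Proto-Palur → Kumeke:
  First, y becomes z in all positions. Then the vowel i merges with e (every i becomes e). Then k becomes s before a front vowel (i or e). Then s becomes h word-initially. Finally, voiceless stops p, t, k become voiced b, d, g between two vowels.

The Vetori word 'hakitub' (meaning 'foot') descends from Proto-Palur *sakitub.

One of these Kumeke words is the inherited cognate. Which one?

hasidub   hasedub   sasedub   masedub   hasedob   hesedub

hasedub

Kumeke: start from *sakitub.
  rule 1: no change — sakitub
  rule 2 (vowel merger): sakitub → saketub
  rule 3 (palatalisation): saketub → sasetub
  rule 4 (debuccalisation): sasetub → hasetub
  rule 5 (intervocalic voicing): hasetub → hasedub
  ⇒ Kumeke hasedub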